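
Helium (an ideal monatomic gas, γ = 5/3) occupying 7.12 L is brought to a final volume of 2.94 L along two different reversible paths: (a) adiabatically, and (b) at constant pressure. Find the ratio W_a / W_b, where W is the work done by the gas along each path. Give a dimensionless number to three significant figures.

W_a / W_b ≈ 2.05

Path (a) adiabatic: W = P₁V₁(1 − (V₁/V₂)^(γ−1))/(γ−1) → W_a/(P₁V₁) = -1.205.
Path (b) isobaric: W = P₁(V₂ − V₁) → W_b/(P₁V₁) = -0.5871.
W_a / W_b = -1.205 / -0.5871 = 2.053.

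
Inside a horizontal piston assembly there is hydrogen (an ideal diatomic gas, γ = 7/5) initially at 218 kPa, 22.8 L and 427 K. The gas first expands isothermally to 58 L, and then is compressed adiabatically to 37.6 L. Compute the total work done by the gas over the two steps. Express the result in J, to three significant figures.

W_total ≈ 2290 J

Step 1 (isothermal): W = P₁V₁ ln(V₂/V₁) = (4970) ln(58/22.8) = 4641 J.
After step 1: P = 85.7 kPa, V = 58 L, T = 427 K.
Step 2 (adiabatic): W = (P₁V₁ − P₂V₂)/(γ−1) = (4970 − 5911)/0.4 = -2352 J.
W_total = 4641 − 2352 = 2288 J.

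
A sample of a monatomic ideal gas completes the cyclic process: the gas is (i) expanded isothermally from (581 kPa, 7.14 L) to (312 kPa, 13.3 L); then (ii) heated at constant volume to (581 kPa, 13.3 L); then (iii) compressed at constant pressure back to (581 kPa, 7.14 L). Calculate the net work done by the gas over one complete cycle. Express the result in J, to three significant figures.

Leg (i): W = PᵢVᵢ ln(V_f/Vᵢ) = (4148) ln(13.3/7.14) = 2580 J.
Leg (ii): W = 0.
Leg (iii): W = PΔV = (581)(7.14 − 13.3) = -3579 J.
W_net = 2580 − 3579 = -998.5 J.

W_net ≈ -998 J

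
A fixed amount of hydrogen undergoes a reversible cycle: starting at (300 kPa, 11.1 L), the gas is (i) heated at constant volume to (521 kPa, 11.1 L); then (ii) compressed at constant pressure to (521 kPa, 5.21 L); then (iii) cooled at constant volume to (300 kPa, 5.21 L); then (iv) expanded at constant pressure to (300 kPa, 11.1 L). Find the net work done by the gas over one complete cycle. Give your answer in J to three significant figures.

Constant-volume legs do no work.
W(ii) = (521)(5.21 − 11.1) = -3069 J; W(iv) = (300)(11.1 − 5.21) = 1767 J.
W_net = -3069 + 1767 = -1302 J (the counter-clockwise enclosed area).

W_net ≈ -1300 J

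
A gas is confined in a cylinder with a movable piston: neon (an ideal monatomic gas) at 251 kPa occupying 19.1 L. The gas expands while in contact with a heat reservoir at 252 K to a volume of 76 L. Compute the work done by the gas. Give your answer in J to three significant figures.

W ≈ 6620 J

Isothermal: W = nRT ln(V₂/V₁) = P₁V₁ ln(V₂/V₁).
P₁V₁ = (251 kPa)(19.1 L) = 4794 J.
W = 4794 × ln(76/19.1) = 4794 × 1.381
W_by_gas = 6621 J.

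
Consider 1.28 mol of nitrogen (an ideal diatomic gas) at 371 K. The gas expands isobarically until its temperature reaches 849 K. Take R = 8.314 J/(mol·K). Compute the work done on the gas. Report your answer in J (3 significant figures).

W ≈ -5090 J

Isobaric: W = P ΔV = nR ΔT.
W = (1.28)(8.314)(849 − 371) = 5087 J.
Work on gas = −W_by = -5087 J.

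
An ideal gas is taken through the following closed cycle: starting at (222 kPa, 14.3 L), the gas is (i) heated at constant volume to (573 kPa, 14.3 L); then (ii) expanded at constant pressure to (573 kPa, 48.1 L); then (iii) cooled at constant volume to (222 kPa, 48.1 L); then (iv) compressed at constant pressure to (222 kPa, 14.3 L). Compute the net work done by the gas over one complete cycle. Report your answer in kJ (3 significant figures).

W_net ≈ 11.9 kJ

Constant-volume legs do no work.
W(ii) = (573)(48.1 − 14.3) = 19367 J; W(iv) = (222)(14.3 − 48.1) = -7504 J.
W_net = 19367 − 7504 = 11864 J (the clockwise enclosed area).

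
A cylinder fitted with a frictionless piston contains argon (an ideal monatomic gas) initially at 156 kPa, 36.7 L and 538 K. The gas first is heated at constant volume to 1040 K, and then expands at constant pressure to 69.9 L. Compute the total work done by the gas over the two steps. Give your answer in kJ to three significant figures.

Step 1 (isochoric): W = 0 (constant volume).
After step 1: P = 301.6 kPa (V unchanged).
Step 2 (isobaric): W = PΔV = (301.6 kPa)(69.9 − 36.7 L) = 10012 J.
W_total = 0 + 10012 = 10012 J.

W_total ≈ 10.0 kJ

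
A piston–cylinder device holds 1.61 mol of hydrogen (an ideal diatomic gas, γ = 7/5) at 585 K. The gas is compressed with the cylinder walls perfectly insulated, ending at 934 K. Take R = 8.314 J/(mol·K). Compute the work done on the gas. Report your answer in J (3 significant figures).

Adiabatic ⇒ Q = 0, so W_by = −ΔU = nCᵥ(T₁ − T₂).
Cᵥ = 5R/2 = 20.79 J/(mol·K).
W = (1.61)(20.79)(585 − 934) = -11679 J.
Work on gas = −W_by = 11679 J.

W ≈ 11700 J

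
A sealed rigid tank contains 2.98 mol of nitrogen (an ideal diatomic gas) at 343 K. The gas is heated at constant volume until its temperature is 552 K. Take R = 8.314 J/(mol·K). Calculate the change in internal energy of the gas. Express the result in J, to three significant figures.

Constant volume ⇒ W = 0, so Q = ΔU = nCᵥΔT with Cᵥ = 5R/2 = 20.79 J/(mol·K).
ΔU = (2.98)(20.79)(552 − 343) = 12945 J.

ΔU ≈ 12900 J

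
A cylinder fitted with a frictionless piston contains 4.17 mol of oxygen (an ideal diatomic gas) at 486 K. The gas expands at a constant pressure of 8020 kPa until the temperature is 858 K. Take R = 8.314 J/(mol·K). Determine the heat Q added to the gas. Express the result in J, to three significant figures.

Q ≈ 45100 J

Isobaric: W = nRΔT = (4.17)(8.314)(372) = 12897 J.
ΔU = nCᵥΔT with Cᵥ = 5R/2: ΔU = (4.17)(20.79)(372) = 32243 J.
Q = ΔU + W = 32243 + 12897 = 45140 J.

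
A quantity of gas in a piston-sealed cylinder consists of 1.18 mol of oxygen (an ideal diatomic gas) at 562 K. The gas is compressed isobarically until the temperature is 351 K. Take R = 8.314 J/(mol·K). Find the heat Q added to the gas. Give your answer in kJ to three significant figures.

Q ≈ -7.25 kJ

Isobaric: W = nRΔT = (1.18)(8.314)(-211) = -2070 J.
ΔU = nCᵥΔT with Cᵥ = 5R/2: ΔU = (1.18)(20.79)(-211) = -5175 J.
Q = ΔU + W = -5175 − 2070 = -7245 J.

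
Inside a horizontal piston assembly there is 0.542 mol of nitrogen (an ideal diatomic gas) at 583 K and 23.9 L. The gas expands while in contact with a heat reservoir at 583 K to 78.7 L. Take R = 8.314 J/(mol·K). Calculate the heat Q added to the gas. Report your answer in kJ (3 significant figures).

Isothermal ⇒ ΔU = 0, so Q = W = nRT ln(V₂/V₁).
Q = (0.542)(8.314)(583) ln(78.7/23.9) = 2627 × 1.192 = 3131 J.

Q ≈ 3.13 kJ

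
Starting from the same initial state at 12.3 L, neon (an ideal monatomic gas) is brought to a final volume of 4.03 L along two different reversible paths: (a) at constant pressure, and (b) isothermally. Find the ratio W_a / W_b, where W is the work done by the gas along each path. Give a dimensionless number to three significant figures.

W_a / W_b ≈ 0.603

Path (a) isobaric: W = P₁(V₂ − V₁) → W_a/(P₁V₁) = -0.6724.
Path (b) isothermal: W = P₁V₁ ln(V₂/V₁) → W_b/(P₁V₁) = -1.116.
W_a / W_b = -0.6724 / -1.116 = 0.6026.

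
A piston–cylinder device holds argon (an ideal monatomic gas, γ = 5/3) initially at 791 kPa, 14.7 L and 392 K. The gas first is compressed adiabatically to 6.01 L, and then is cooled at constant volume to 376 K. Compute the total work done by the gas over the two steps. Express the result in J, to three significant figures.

Step 1 (adiabatic): W = (P₁V₁ − P₂V₂)/(γ−1) = (11628 − 21108)/0.667 = -14221 J.
Step 2 (isochoric): W = 0 (constant volume).
W_total = -14221 + 0 = -14221 J.

W_total ≈ -14200 J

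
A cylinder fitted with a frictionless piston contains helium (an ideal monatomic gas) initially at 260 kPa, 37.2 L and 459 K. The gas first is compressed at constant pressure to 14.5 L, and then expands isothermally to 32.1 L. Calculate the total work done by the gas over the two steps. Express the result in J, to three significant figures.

Step 1 (isobaric): W = PΔV = (260 kPa)(14.5 − 37.2 L) = -5902 J.
After step 1: P = 260 kPa, V = 14.5 L, T = 178.9 K.
Step 2 (isothermal): W = P₁V₁ ln(V₂/V₁) = (3770) ln(32.1/14.5) = 2996 J.
W_total = -5902 + 2996 = -2906 J.

W_total ≈ -2910 J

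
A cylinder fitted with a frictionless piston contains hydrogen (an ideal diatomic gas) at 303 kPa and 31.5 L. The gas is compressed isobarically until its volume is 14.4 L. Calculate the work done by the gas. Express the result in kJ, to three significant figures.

Isobaric: W = P ΔV.
W = (303 kPa)(14.4 − 31.5 L) = (303)(-17.1) = -5181 J.

W ≈ -5.18 kJ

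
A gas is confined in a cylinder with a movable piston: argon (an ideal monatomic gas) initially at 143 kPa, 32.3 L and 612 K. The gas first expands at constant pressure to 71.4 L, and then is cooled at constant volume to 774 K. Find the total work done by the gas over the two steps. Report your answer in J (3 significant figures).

W_total ≈ 5590 J

Step 1 (isobaric): W = PΔV = (143 kPa)(71.4 − 32.3 L) = 5591 J.
Step 2 (isochoric): W = 0 (constant volume).
W_total = 5591 + 0 = 5591 J.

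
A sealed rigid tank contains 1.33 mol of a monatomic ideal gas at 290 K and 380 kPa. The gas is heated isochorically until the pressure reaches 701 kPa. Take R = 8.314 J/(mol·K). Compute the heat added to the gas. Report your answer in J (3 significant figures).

Constant volume ⇒ W = 0, so Q = ΔU = nCᵥΔT with Cᵥ = 3R/2 = 12.47 J/(mol·K).
At constant V, T₂/T₁ = P₂/P₁ ⇒ ΔT = T₁(P₂/P₁ − 1) = 290·(701/380 − 1) = 245 K.
ΔU = (1.33)(12.47)(245) = 4063 J.

Q ≈ 4060 J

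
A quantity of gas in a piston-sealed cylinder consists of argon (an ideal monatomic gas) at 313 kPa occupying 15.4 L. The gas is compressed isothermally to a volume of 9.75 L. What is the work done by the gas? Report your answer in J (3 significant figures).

Isothermal: W = nRT ln(V₂/V₁) = P₁V₁ ln(V₂/V₁).
P₁V₁ = (313 kPa)(15.4 L) = 4820 J.
W = 4820 × ln(9.75/15.4) = 4820 × -0.4571
W_by_gas = -2203 J.

W ≈ -2200 J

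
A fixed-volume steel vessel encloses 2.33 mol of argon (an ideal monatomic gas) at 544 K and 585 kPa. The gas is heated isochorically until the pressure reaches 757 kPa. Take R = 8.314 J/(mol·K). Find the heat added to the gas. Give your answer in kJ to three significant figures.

Q ≈ 4.65 kJ

Constant volume ⇒ W = 0, so Q = ΔU = nCᵥΔT with Cᵥ = 3R/2 = 12.47 J/(mol·K).
At constant V, T₂/T₁ = P₂/P₁ ⇒ ΔT = T₁(P₂/P₁ − 1) = 544·(757/585 − 1) = 159.9 K.
ΔU = (2.33)(12.47)(159.9) = 4648 J.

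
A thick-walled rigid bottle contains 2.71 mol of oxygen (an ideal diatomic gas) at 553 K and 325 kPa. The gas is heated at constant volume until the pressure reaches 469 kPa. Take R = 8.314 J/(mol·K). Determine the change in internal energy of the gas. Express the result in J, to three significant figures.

Constant volume ⇒ W = 0, so Q = ΔU = nCᵥΔT with Cᵥ = 5R/2 = 20.79 J/(mol·K).
At constant V, T₂/T₁ = P₂/P₁ ⇒ ΔT = T₁(P₂/P₁ − 1) = 553·(469/325 − 1) = 245 K.
ΔU = (2.71)(20.79)(245) = 13801 J.

ΔU ≈ 13800 J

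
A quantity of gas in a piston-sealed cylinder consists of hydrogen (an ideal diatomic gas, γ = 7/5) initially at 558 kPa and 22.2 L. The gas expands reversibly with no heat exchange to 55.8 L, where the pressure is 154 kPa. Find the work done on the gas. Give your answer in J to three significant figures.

W ≈ -9490 J

Adiabatic: W = (P₁V₁ − P₂V₂)/(γ − 1) with γ = 7/5.
P₁V₁ = 12388 J, P₂V₂ = 8593 J.
W = (12388 − 8593) / 0.4 = 9486 J.
Work on gas = −W_by = -9486 J.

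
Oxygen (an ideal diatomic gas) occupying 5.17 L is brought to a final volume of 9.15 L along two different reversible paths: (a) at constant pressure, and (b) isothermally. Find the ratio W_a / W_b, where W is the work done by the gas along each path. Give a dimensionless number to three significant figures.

Path (a) isobaric: W = P₁(V₂ − V₁) → W_a/(P₁V₁) = 0.7698.
Path (b) isothermal: W = P₁V₁ ln(V₂/V₁) → W_b/(P₁V₁) = 0.5709.
W_a / W_b = 0.7698 / 0.5709 = 1.348.

W_a / W_b ≈ 1.35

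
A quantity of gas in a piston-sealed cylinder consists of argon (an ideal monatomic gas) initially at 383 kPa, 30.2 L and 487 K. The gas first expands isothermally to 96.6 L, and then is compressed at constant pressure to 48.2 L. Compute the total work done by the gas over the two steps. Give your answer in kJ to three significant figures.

Step 1 (isothermal): W = P₁V₁ ln(V₂/V₁) = (11567) ln(96.6/30.2) = 13449 J.
After step 1: P = 119.7 kPa, V = 96.6 L, T = 487 K.
Step 2 (isobaric): W = PΔV = (119.7 kPa)(48.2 − 96.6 L) = -5795 J.
W_total = 13449 − 5795 = 7654 J.

W_total ≈ 7.65 kJ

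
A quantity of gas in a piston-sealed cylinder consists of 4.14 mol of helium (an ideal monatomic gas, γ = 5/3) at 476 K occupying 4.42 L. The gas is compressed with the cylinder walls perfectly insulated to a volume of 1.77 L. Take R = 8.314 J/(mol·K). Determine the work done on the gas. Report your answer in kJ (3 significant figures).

W ≈ 20.7 kJ

Adiabatic: TV^(γ−1) = const with γ = 5/3.
T₂ = T₁ (V₁/V₂)^(γ−1) = 476 × (4.42/1.77)^0.667 = 476 × 1.841 = 876.1 K.
W_by = nCᵥ(T₁ − T₂) = (4.14)(12.47)(476 − 876.1) = -20659 J.
Work on gas = −W_by = 20659 J.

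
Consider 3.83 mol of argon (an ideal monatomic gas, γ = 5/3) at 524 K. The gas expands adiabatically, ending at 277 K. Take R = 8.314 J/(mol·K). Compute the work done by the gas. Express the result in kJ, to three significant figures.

W ≈ 11.8 kJ

Adiabatic ⇒ Q = 0, so W_by = −ΔU = nCᵥ(T₁ − T₂).
Cᵥ = 3R/2 = 12.47 J/(mol·K).
W = (3.83)(12.47)(524 − 277) = 11798 J.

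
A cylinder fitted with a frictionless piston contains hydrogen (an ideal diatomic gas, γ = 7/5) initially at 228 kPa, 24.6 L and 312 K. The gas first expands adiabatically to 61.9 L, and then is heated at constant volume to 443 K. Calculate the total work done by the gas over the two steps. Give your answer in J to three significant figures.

Step 1 (adiabatic): W = (P₁V₁ − P₂V₂)/(γ−1) = (5609 − 3878)/0.4 = 4328 J.
Step 2 (isochoric): W = 0 (constant volume).
W_total = 4328 + 0 = 4328 J.

W_total ≈ 4330 J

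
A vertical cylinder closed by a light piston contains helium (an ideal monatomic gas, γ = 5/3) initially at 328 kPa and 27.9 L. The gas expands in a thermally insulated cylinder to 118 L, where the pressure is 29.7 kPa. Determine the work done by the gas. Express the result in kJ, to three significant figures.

W ≈ 8.47 kJ

Adiabatic: W = (P₁V₁ − P₂V₂)/(γ − 1) with γ = 5/3.
P₁V₁ = 9151 J, P₂V₂ = 3505 J.
W = (9151 − 3505) / 0.6667 = 8470 J.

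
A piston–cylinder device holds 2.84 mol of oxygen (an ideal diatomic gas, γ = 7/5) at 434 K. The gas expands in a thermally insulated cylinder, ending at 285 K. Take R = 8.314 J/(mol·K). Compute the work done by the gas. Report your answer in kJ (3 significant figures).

W ≈ 8.80 kJ

Adiabatic ⇒ Q = 0, so W_by = −ΔU = nCᵥ(T₁ − T₂).
Cᵥ = 5R/2 = 20.79 J/(mol·K).
W = (2.84)(20.79)(434 − 285) = 8795 J.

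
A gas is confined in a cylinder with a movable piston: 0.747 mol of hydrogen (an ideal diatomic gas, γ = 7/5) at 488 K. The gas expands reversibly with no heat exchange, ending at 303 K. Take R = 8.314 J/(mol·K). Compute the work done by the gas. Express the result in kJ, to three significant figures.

Adiabatic ⇒ Q = 0, so W_by = −ΔU = nCᵥ(T₁ − T₂).
Cᵥ = 5R/2 = 20.79 J/(mol·K).
W = (0.747)(20.79)(488 − 303) = 2872 J.

W ≈ 2.87 kJ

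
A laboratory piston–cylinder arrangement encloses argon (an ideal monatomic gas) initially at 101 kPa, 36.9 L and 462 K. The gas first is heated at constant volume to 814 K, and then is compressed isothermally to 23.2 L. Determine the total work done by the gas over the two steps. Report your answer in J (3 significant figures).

Step 1 (isochoric): W = 0 (constant volume).
After step 1: P = 178 kPa (V unchanged).
Step 2 (isothermal): W = P₁V₁ ln(V₂/V₁) = (6566) ln(23.2/36.9) = -3047 J.
W_total = 0 − 3047 = -3047 J.

W_total ≈ -3050 J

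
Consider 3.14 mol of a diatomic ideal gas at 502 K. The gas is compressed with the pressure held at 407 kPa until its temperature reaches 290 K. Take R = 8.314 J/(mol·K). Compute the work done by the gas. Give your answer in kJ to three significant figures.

Isobaric: W = P ΔV = nR ΔT.
W = (3.14)(8.314)(290 − 502) = -5534 J.

W ≈ -5.53 kJ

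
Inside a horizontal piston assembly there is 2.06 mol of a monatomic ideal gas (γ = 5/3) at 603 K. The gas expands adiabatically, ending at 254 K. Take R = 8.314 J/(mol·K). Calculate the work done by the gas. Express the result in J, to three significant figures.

W ≈ 8970 J

Adiabatic ⇒ Q = 0, so W_by = −ΔU = nCᵥ(T₁ − T₂).
Cᵥ = 3R/2 = 12.47 J/(mol·K).
W = (2.06)(12.47)(603 − 254) = 8966 J.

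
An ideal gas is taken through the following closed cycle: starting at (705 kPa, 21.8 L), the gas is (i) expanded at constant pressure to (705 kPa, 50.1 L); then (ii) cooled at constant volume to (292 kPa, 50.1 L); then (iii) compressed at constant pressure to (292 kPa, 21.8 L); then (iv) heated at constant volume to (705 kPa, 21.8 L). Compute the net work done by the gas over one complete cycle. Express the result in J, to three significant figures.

W_net ≈ 11700 J

Constant-volume legs do no work.
W(i) = (705)(50.1 − 21.8) = 19952 J; W(iii) = (292)(21.8 − 50.1) = -8264 J.
W_net = 19952 − 8264 = 11688 J (the clockwise enclosed area).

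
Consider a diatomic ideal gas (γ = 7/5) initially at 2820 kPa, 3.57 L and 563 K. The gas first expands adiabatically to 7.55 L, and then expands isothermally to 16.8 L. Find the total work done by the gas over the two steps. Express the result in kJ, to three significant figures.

Step 1 (adiabatic): W = (P₁V₁ − P₂V₂)/(γ−1) = (10067 − 7461)/0.4 = 6516 J.
After step 1: P = 988.2 kPa, V = 7.55 L, T = 417.3 K.
Step 2 (isothermal): W = P₁V₁ ln(V₂/V₁) = (7461) ln(16.8/7.55) = 5968 J.
W_total = 6516 + 5968 = 12483 J.

W_total ≈ 12.5 kJ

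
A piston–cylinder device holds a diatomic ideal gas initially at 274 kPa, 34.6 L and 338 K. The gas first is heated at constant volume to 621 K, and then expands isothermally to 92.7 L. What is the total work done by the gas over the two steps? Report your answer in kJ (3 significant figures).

W_total ≈ 17.2 kJ

Step 1 (isochoric): W = 0 (constant volume).
After step 1: P = 503.4 kPa (V unchanged).
Step 2 (isothermal): W = P₁V₁ ln(V₂/V₁) = (17418) ln(92.7/34.6) = 17166 J.
W_total = 0 + 17166 = 17166 J.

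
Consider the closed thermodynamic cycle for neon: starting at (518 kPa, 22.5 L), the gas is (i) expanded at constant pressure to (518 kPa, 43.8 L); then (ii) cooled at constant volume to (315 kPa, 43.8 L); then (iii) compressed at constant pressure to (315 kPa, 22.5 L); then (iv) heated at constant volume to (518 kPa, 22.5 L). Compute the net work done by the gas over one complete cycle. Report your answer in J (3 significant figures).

W_net ≈ 4320 J

Constant-volume legs do no work.
W(i) = (518)(43.8 − 22.5) = 11033 J; W(iii) = (315)(22.5 − 43.8) = -6709 J.
W_net = 11033 − 6709 = 4324 J (the clockwise enclosed area).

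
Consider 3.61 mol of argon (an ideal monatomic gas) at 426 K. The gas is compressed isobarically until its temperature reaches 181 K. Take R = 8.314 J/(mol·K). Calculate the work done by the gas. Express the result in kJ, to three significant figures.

Isobaric: W = P ΔV = nR ΔT.
W = (3.61)(8.314)(181 − 426) = -7353 J.

W ≈ -7.35 kJ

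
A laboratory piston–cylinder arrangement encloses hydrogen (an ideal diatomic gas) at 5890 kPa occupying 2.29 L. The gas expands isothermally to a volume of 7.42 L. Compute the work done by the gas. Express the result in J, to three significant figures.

W ≈ 15900 J

Isothermal: W = nRT ln(V₂/V₁) = P₁V₁ ln(V₂/V₁).
P₁V₁ = (5890 kPa)(2.29 L) = 13488 J.
W = 13488 × ln(7.42/2.29) = 13488 × 1.176
W_by_gas = 15857 J.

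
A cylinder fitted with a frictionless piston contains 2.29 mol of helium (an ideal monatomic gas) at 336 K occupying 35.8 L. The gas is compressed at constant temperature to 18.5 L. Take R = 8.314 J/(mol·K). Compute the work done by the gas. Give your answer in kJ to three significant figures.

Isothermal: W = nRT ln(V₂/V₁).
W = (2.29)(8.314)(336) × ln(18.5/35.8)
  = 6397 × -0.6602
W_by_gas = -4223 J.

W ≈ -4.22 kJ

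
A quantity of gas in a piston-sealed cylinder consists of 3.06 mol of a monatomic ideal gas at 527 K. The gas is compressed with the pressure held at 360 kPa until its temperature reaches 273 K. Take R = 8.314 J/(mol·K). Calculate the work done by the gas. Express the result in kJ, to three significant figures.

W ≈ -6.46 kJ

Isobaric: W = P ΔV = nR ΔT.
W = (3.06)(8.314)(273 − 527) = -6462 J.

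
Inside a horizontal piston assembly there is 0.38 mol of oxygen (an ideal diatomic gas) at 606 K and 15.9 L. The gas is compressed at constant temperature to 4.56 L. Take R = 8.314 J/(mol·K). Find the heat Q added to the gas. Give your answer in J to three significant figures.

Isothermal ⇒ ΔU = 0, so Q = W = nRT ln(V₂/V₁).
Q = (0.38)(8.314)(606) ln(4.56/15.9) = 1915 × -1.249 = -2391 J.

Q ≈ -2390 J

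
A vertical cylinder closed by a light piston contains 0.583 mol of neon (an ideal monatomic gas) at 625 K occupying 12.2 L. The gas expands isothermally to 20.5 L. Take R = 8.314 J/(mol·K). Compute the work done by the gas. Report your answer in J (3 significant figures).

Isothermal: W = nRT ln(V₂/V₁).
W = (0.583)(8.314)(625) × ln(20.5/12.2)
  = 3029 × 0.519
W_by_gas = 1572 J.

W ≈ 1570 J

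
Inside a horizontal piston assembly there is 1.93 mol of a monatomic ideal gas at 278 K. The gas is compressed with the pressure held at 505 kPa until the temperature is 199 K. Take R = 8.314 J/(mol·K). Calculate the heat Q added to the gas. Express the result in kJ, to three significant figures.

Isobaric: W = nRΔT = (1.93)(8.314)(-79) = -1268 J.
ΔU = nCᵥΔT with Cᵥ = 3R/2: ΔU = (1.93)(12.47)(-79) = -1901 J.
Q = ΔU + W = -1901 − 1268 = -3169 J.

Q ≈ -3.17 kJ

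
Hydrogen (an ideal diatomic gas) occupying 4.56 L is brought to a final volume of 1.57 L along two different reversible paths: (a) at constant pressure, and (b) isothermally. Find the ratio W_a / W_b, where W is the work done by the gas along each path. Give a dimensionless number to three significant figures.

Path (a) isobaric: W = P₁(V₂ − V₁) → W_a/(P₁V₁) = -0.6557.
Path (b) isothermal: W = P₁V₁ ln(V₂/V₁) → W_b/(P₁V₁) = -1.066.
W_a / W_b = -0.6557 / -1.066 = 0.615.

W_a / W_b ≈ 0.615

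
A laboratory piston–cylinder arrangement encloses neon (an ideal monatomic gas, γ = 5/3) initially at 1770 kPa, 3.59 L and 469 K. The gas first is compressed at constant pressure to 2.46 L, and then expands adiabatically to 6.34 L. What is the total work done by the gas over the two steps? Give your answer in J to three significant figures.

W_total ≈ 1060 J

Step 1 (isobaric): W = PΔV = (1770 kPa)(2.46 − 3.59 L) = -2000 J.
After step 1: P = 1770 kPa, V = 2.46 L, T = 321.4 K.
Step 2 (adiabatic): W = (P₁V₁ − P₂V₂)/(γ−1) = (4354 − 2316)/0.667 = 3057 J.
W_total = -2000 + 3057 = 1057 J.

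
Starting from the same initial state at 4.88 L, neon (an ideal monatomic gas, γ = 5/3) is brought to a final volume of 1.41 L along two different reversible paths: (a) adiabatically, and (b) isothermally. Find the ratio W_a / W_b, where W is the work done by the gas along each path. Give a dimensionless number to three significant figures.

W_a / W_b ≈ 1.56

Path (a) adiabatic: W = P₁V₁(1 − (V₁/V₂)^(γ−1))/(γ−1) → W_a/(P₁V₁) = -1.932.
Path (b) isothermal: W = P₁V₁ ln(V₂/V₁) → W_b/(P₁V₁) = -1.242.
W_a / W_b = -1.932 / -1.242 = 1.556.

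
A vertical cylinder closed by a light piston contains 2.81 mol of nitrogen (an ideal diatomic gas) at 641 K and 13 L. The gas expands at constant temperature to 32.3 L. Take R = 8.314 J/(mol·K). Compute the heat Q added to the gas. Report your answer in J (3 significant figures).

Q ≈ 13600 J

Isothermal ⇒ ΔU = 0, so Q = W = nRT ln(V₂/V₁).
Q = (2.81)(8.314)(641) ln(32.3/13) = 14975 × 0.9101 = 13629 J.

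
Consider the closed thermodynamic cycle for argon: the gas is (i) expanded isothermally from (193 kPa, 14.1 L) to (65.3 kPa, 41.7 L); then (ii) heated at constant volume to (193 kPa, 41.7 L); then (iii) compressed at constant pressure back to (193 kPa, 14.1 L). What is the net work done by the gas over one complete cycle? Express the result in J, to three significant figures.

W_net ≈ -2380 J

Leg (i): W = PᵢVᵢ ln(V_f/Vᵢ) = (2721) ln(41.7/14.1) = 2951 J.
Leg (ii): W = 0.
Leg (iii): W = PΔV = (193)(14.1 − 41.7) = -5327 J.
W_net = 2951 − 5327 = -2376 J.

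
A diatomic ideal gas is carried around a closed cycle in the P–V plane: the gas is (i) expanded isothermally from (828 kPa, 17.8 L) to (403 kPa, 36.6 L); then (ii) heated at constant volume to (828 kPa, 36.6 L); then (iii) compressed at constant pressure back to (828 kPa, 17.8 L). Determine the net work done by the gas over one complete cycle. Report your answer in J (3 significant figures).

Leg (i): W = PᵢVᵢ ln(V_f/Vᵢ) = (14738) ln(36.6/17.8) = 10624 J.
Leg (ii): W = 0.
Leg (iii): W = PΔV = (828)(17.8 − 36.6) = -15566 J.
W_net = 10624 − 15566 = -4942 J.

W_net ≈ -4940 J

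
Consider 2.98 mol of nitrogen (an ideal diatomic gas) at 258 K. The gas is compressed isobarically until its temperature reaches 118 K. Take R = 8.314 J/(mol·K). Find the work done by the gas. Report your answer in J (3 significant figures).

Isobaric: W = P ΔV = nR ΔT.
W = (2.98)(8.314)(118 − 258) = -3469 J.

W ≈ -3470 J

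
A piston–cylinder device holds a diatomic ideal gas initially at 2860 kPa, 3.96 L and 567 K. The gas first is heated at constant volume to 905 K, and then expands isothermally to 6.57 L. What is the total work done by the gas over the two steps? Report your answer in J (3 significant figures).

W_total ≈ 9150 J

Step 1 (isochoric): W = 0 (constant volume).
After step 1: P = 4565 kPa (V unchanged).
Step 2 (isothermal): W = P₁V₁ ln(V₂/V₁) = (18077) ln(6.57/3.96) = 9152 J.
W_total = 0 + 9152 = 9152 J.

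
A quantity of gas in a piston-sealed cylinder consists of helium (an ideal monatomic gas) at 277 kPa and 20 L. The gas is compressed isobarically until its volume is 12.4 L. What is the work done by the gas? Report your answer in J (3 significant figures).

W ≈ -2110 J

Isobaric: W = P ΔV.
W = (277 kPa)(12.4 − 20 L) = (277)(-7.6) = -2105 J.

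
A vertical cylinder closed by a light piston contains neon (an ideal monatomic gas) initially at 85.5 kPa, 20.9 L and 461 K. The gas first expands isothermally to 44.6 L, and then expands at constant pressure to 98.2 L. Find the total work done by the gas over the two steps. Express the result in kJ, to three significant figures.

Step 1 (isothermal): W = P₁V₁ ln(V₂/V₁) = (1787) ln(44.6/20.9) = 1354 J.
After step 1: P = 40.07 kPa, V = 44.6 L, T = 461 K.
Step 2 (isobaric): W = PΔV = (40.07 kPa)(98.2 − 44.6 L) = 2148 J.
W_total = 1354 + 2148 = 3502 J.

W_total ≈ 3.50 kJ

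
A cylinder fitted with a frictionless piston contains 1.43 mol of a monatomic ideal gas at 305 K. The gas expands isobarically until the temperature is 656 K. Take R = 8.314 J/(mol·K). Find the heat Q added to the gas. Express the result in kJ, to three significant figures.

Q ≈ 10.4 kJ

Isobaric: W = nRΔT = (1.43)(8.314)(351) = 4173 J.
ΔU = nCᵥΔT with Cᵥ = 3R/2: ΔU = (1.43)(12.47)(351) = 6260 J.
Q = ΔU + W = 6260 + 4173 = 10433 J.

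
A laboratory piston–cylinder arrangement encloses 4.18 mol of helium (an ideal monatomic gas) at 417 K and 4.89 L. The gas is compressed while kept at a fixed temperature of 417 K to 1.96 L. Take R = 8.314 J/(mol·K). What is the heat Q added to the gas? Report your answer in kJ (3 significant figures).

Q ≈ -13.2 kJ

Isothermal ⇒ ΔU = 0, so Q = W = nRT ln(V₂/V₁).
Q = (4.18)(8.314)(417) ln(1.96/4.89) = 14492 × -0.9142 = -13249 J.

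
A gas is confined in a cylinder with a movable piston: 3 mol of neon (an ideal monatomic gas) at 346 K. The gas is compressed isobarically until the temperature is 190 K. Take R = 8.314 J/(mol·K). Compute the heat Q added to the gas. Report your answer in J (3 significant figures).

Isobaric: W = nRΔT = (3)(8.314)(-156) = -3891 J.
ΔU = nCᵥΔT with Cᵥ = 3R/2: ΔU = (3)(12.47)(-156) = -5836 J.
Q = ΔU + W = -5836 − 3891 = -9727 J.

Q ≈ -9730 J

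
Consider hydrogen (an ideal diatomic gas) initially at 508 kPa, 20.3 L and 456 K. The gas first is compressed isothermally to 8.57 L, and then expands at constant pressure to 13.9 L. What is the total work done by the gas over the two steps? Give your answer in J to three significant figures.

Step 1 (isothermal): W = P₁V₁ ln(V₂/V₁) = (10312) ln(8.57/20.3) = -8893 J.
After step 1: P = 1203 kPa, V = 8.57 L, T = 456 K.
Step 2 (isobaric): W = PΔV = (1203 kPa)(13.9 − 8.57 L) = 6414 J.
W_total = -8893 + 6414 = -2479 J.

W_total ≈ -2480 J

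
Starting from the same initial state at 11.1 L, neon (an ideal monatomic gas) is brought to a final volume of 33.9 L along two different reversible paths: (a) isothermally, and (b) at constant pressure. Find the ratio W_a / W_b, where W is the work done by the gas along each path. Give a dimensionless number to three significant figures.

W_a / W_b ≈ 0.544

Path (a) isothermal: W = P₁V₁ ln(V₂/V₁) → W_a/(P₁V₁) = 1.116.
Path (b) isobaric: W = P₁(V₂ − V₁) → W_b/(P₁V₁) = 2.054.
W_a / W_b = 1.116 / 2.054 = 0.5435.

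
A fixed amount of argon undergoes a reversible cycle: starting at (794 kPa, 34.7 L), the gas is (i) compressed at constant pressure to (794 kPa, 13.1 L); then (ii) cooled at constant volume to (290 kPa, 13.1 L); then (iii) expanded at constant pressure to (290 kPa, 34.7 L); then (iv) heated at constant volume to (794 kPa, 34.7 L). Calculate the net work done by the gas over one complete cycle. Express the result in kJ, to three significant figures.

Constant-volume legs do no work.
W(i) = (794)(13.1 − 34.7) = -17150 J; W(iii) = (290)(34.7 − 13.1) = 6264 J.
W_net = -17150 + 6264 = -10886 J (the counter-clockwise enclosed area).

W_net ≈ -10.9 kJ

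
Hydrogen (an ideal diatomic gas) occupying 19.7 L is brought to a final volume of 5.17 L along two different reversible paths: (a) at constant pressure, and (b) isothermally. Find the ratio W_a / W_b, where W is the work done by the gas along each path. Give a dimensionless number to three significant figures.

Path (a) isobaric: W = P₁(V₂ − V₁) → W_a/(P₁V₁) = -0.7376.
Path (b) isothermal: W = P₁V₁ ln(V₂/V₁) → W_b/(P₁V₁) = -1.338.
W_a / W_b = -0.7376 / -1.338 = 0.5513.

W_a / W_b ≈ 0.551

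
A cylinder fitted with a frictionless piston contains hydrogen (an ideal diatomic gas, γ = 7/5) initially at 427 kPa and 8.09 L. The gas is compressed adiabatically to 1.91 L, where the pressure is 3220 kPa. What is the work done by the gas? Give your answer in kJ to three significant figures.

Adiabatic: W = (P₁V₁ − P₂V₂)/(γ − 1) with γ = 7/5.
P₁V₁ = 3454 J, P₂V₂ = 6150 J.
W = (3454 − 6150) / 0.4 = -6739 J.

W ≈ -6.74 kJ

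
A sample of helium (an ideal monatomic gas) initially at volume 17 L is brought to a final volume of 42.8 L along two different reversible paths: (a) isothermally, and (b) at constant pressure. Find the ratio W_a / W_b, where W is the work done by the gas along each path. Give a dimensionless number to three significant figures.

Path (a) isothermal: W = P₁V₁ ln(V₂/V₁) → W_a/(P₁V₁) = 0.9233.
Path (b) isobaric: W = P₁(V₂ − V₁) → W_b/(P₁V₁) = 1.518.
W_a / W_b = 0.9233 / 1.518 = 0.6084.

W_a / W_b ≈ 0.608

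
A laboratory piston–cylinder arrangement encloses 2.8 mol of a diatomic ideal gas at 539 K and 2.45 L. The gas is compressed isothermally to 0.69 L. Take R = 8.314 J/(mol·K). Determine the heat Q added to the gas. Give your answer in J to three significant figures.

Q ≈ -15900 J

Isothermal ⇒ ΔU = 0, so Q = W = nRT ln(V₂/V₁).
Q = (2.8)(8.314)(539) ln(0.69/2.45) = 12547 × -1.267 = -15900 J.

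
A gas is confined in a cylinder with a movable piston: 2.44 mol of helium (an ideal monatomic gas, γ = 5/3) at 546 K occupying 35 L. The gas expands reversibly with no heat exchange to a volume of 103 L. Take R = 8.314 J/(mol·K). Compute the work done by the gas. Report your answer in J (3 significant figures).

Adiabatic: TV^(γ−1) = const with γ = 5/3.
T₂ = T₁ (V₁/V₂)^(γ−1) = 546 × (35/103)^0.667 = 546 × 0.487 = 265.9 K.
W_by = nCᵥ(T₁ − T₂) = (2.44)(12.47)(546 − 265.9) = 8524 J.

W ≈ 8520 J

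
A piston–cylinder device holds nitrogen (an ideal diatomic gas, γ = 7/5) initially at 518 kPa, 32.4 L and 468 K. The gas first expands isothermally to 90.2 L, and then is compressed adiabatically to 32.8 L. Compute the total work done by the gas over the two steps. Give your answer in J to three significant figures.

W_total ≈ -3740 J

Step 1 (isothermal): W = P₁V₁ ln(V₂/V₁) = (16783) ln(90.2/32.4) = 17184 J.
After step 1: P = 186.1 kPa, V = 90.2 L, T = 468 K.
Step 2 (adiabatic): W = (P₁V₁ − P₂V₂)/(γ−1) = (16783 − 25154)/0.4 = -20927 J.
W_total = 17184 − 20927 = -3743 J.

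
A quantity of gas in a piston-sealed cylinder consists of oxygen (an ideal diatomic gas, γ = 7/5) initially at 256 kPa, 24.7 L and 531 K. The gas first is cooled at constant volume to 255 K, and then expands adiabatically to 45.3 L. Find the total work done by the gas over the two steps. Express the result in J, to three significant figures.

Step 1 (isochoric): W = 0 (constant volume).
After step 1: P = 122.9 kPa (V unchanged).
Step 2 (adiabatic): W = (P₁V₁ − P₂V₂)/(γ−1) = (3037 − 2382)/0.4 = 1635 J.
W_total = 0 + 1635 = 1635 J.

W_total ≈ 1640 J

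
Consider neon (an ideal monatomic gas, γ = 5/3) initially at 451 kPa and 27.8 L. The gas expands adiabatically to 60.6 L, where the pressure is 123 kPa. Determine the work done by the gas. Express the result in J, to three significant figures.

Adiabatic: W = (P₁V₁ − P₂V₂)/(γ − 1) with γ = 5/3.
P₁V₁ = 12538 J, P₂V₂ = 7454 J.
W = (12538 − 7454) / 0.6667 = 7626 J.

W ≈ 7630 J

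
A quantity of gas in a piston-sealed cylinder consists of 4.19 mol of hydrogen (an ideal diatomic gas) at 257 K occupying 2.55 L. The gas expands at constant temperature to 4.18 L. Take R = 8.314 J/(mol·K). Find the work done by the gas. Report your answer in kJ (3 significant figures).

W ≈ 4.42 kJ

Isothermal: W = nRT ln(V₂/V₁).
W = (4.19)(8.314)(257) × ln(4.18/2.55)
  = 8953 × 0.4942
W_by_gas = 4425 J.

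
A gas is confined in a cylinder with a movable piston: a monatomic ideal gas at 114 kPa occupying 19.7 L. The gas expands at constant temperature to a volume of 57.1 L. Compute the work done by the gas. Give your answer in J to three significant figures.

Isothermal: W = nRT ln(V₂/V₁) = P₁V₁ ln(V₂/V₁).
P₁V₁ = (114 kPa)(19.7 L) = 2246 J.
W = 2246 × ln(57.1/19.7) = 2246 × 1.064
W_by_gas = 2390 J.

W ≈ 2390 J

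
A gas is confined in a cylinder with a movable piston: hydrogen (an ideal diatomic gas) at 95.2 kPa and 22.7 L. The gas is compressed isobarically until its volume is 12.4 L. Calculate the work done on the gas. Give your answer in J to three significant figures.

W ≈ 981 J

Isobaric: W = P ΔV.
W = (95.2 kPa)(12.4 − 22.7 L) = (95.2)(-10.3) = -980.6 J.
Work on gas = −W_by = 980.6 J.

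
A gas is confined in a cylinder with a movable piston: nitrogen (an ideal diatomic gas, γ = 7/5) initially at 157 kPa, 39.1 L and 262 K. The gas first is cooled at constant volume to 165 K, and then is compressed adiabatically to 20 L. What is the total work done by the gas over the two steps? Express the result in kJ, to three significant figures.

W_total ≈ -2.97 kJ

Step 1 (isochoric): W = 0 (constant volume).
After step 1: P = 98.87 kPa (V unchanged).
Step 2 (adiabatic): W = (P₁V₁ − P₂V₂)/(γ−1) = (3866 − 5055)/0.4 = -2972 J.
W_total = 0 − 2972 = -2972 J.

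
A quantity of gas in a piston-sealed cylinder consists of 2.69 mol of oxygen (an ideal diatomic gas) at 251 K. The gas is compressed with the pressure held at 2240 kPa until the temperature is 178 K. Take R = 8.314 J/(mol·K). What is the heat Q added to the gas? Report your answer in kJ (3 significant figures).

Q ≈ -5.71 kJ

Isobaric: W = nRΔT = (2.69)(8.314)(-73) = -1633 J.
ΔU = nCᵥΔT with Cᵥ = 5R/2: ΔU = (2.69)(20.79)(-73) = -4082 J.
Q = ΔU + W = -4082 − 1633 = -5714 J.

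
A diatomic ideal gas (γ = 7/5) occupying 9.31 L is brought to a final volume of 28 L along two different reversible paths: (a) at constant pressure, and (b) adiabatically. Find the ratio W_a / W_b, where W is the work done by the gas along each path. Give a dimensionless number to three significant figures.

Path (a) isobaric: W = P₁(V₂ − V₁) → W_a/(P₁V₁) = 2.008.
Path (b) adiabatic: W = P₁V₁(1 − (V₁/V₂)^(γ−1))/(γ−1) → W_b/(P₁V₁) = 0.8906.
W_a / W_b = 2.008 / 0.8906 = 2.254.

W_a / W_b ≈ 2.25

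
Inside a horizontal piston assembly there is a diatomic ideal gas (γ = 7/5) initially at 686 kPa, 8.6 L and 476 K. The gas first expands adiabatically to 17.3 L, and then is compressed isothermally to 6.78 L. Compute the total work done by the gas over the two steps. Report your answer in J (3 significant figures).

W_total ≈ -581 J

Step 1 (adiabatic): W = (P₁V₁ − P₂V₂)/(γ−1) = (5900 − 4461)/0.4 = 3597 J.
After step 1: P = 257.8 kPa, V = 17.3 L, T = 359.9 K.
Step 2 (isothermal): W = P₁V₁ ln(V₂/V₁) = (4461) ln(6.78/17.3) = -4178 J.
W_total = 3597 − 4178 = -581.2 J.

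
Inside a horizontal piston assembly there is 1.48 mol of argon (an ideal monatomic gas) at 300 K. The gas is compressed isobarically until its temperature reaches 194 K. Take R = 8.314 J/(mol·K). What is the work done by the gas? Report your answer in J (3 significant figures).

Isobaric: W = P ΔV = nR ΔT.
W = (1.48)(8.314)(194 − 300) = -1304 J.

W ≈ -1300 J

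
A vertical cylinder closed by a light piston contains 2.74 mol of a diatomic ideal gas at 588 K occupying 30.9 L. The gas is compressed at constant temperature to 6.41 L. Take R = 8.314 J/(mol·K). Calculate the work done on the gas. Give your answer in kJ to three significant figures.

Isothermal: W = nRT ln(V₂/V₁).
W = (2.74)(8.314)(588) × ln(6.41/30.9)
  = 13395 × -1.573
W_by_gas = -21069 J; work on gas = −W_by = 21069 J.

W ≈ 21.1 kJ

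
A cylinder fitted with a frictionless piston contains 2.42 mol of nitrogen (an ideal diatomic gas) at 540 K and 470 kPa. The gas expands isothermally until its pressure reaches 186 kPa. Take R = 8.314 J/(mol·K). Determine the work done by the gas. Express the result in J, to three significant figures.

W ≈ 10100 J

Isothermal process: W = nRT ln(V₂/V₁) = nRT ln(P₁/P₂).
W = (2.42)(8.314)(540) × ln(470/186)
  = 10865 × ln(2.527) = 10865 × 0.927
W_by_gas = 10071 J.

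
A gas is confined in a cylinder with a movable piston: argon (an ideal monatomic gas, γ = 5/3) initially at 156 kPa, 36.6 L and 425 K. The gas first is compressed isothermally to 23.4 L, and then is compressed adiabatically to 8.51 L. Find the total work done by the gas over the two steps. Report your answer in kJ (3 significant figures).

Step 1 (isothermal): W = P₁V₁ ln(V₂/V₁) = (5710) ln(23.4/36.6) = -2554 J.
After step 1: P = 244 kPa, V = 23.4 L, T = 425 K.
Step 2 (adiabatic): W = (P₁V₁ − P₂V₂)/(γ−1) = (5710 − 11206)/0.667 = -8245 J.
W_total = -2554 − 8245 = -10799 J.

W_total ≈ -10.8 kJ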